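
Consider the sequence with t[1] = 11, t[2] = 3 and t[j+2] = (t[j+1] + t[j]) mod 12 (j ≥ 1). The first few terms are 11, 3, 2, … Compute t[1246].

Computing terms: t[1] = 11, t[2] = 3, t[3] = 2, t[4] = 5, t[5] = 7, t[6] = 0, t[7] = 7, t[8] = 7, t[9] = 2, t[10] = 9, t[11] = 11, t[12] = 8, t[13] = 7, t[14] = 3, t[15] = 10, t[16] = 1, t[17] = 11, t[18] = 0, t[19] = 11, t[20] = 11, t[21] = 10, t[22] = 9, t[23] = 7, t[24] = 4, t[25] = 11, t[26] = 3.
The sequence repeats with period 24.
So t[1246] = t[1 + ((1246-1) mod 24)] = t[22] = 9.

9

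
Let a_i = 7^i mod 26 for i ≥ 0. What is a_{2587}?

a_0 = 1, a_1 = 7, a_2 = 23, a_3 = 5, a_4 = 9, a_5 = 11, a_6 = 25, a_7 = 19, a_8 = 3, a_9 = 21, a_{10} = 17, a_{11} = 15, a_{12} = 1.
Since a_{12} = a_0 = 1, the sequence is periodic with period 12.
So a_{2587} = a_{0 + ((2587-0) mod 12)} = a_7 = 19.

19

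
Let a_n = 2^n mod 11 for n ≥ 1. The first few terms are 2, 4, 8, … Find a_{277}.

a_1 = 2, a_2 = 4, a_3 = 8, a_4 = 5, a_5 = 10, a_6 = 9, a_7 = 7, a_8 = 3, a_9 = 6, a_{10} = 1, a_{11} = 2.
The sequence repeats with period 10.
So a_{277} = a_{1 + ((277-1) mod 10)} = a_7 = 7.

7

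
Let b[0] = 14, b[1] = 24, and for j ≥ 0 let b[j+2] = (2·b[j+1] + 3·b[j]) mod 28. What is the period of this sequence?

Listing terms: b[0] = 14; b[1] = 24; b[2] = 6; b[3] = 0; b[4] = 18; b[5] = 8; b[6] = 14; b[7] = 24.
Since (b[6], b[7]) = (b[0], b[1]) = (14, 24) (two consecutive terms determine the rest), the sequence is periodic with period 6.

6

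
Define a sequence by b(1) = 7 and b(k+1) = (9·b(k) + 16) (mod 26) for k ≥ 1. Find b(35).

We have b(1) = 7,  b(2) = 1,  b(3) = 25,  b(4) = 7.
Since b(4) = b(1) = 7, the sequence is periodic with period 3.
So b(35) = b(1 + ((35-1) mod 3)) = b(2) = 1.

1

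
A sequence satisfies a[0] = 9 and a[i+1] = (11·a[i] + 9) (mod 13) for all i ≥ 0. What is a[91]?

We have a[0] = 9, a[1] = 4, a[2] = 1, a[3] = 7, a[4] = 8, a[5] = 6, a[6] = 10, a[7] = 2, a[8] = 5, a[9] = 12, a[10] = 11, a[11] = 0, a[12] = 9.
The sequence repeats with period 12.
So a[91] = a[0 + ((91-0) mod 12)] = a[7] = 2.

2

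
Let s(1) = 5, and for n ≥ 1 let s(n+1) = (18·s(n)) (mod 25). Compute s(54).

s(1) = 5, s(2) = 15, s(3) = 20, s(4) = 10, s(5) = 5.
The sequence repeats with period 4.
So s(54) = s(1 + ((54-1) mod 4)) = s(2) = 15.

15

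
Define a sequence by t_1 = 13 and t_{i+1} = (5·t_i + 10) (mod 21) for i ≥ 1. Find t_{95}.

t_1 = 13; t_2 = 12; t_3 = 7; t_4 = 3; t_5 = 4; t_6 = 9; t_7 = 13.
The sequence repeats with period 6.
(95 - 1) mod 6 = 4, so t_{95} = t_5 = 4.

4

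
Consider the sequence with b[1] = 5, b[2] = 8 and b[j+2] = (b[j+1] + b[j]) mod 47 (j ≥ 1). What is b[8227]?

Listing terms: b[1] = 5, b[2] = 8, b[3] = 13, b[4] = 21, b[5] = 34, b[6] = 8, b[7] = 42, b[8] = 3, b[9] = 45, b[10] = 1, b[11] = 46, b[12] = 0, b[13] = 46, b[14] = 46, b[15] = 45, b[16] = 44, b[17] = 42, b[18] = 39, b[19] = 34, b[20] = 26, b[21] = 13, b[22] = 39, b[23] = 5, b[24] = 44, b[25] = 2, b[26] = 46, b[27] = 1, b[28] = 0, b[29] = 1, b[30] = 1, b[31] = 2, b[32] = 3, b[33] = 5, b[34] = 8.
Since (b[33], b[34]) = (b[1], b[2]) = (5, 8) (two consecutive terms determine the rest), the sequence is periodic with period 32.
So b[8227] = b[1 + ((8227-1) mod 32)] = b[3] = 13.

13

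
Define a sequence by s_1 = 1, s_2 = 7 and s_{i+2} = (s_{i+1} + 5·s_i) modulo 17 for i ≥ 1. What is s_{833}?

1

We have s_1 = 1, s_2 = 7, s_3 = 12, s_4 = 13, s_5 = 5, s_6 = 2, s_7 = 10, s_8 = 3, s_9 = 2, s_{10} = 0, s_{11} = 10, s_{12} = 10, s_{13} = 9, s_{14} = 8, s_{15} = 2, s_{16} = 8, s_{17} = 1, s_{18} = 7.
The sequence repeats with period 16.
So s_{833} = s_{1 + ((833-1) mod 16)} = s_1 = 1.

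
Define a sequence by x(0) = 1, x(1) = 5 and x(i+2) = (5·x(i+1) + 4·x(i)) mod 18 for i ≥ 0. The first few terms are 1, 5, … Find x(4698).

11

We have x(0) = 1,  x(1) = 5,  x(2) = 11,  x(3) = 3,  x(4) = 5,  x(5) = 1,  x(6) = 7,  x(7) = 3,  x(8) = 7,  x(9) = 11,  x(10) = 11,  x(11) = 9,  x(12) = 17,  x(13) = 13,  x(14) = 7,  x(15) = 15,  x(16) = 13,  x(17) = 17,  x(18) = 11,  x(19) = 15,  x(20) = 11,  x(21) = 7,  x(22) = 7,  x(23) = 9,  x(24) = 1,  x(25) = 5.
The sequence repeats with period 24.
So x(4698) = x(0 + ((4698-0) mod 24)) = x(18) = 11.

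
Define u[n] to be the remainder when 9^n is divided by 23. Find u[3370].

Listing terms: u[1] = 9; u[2] = 12; u[3] = 16; u[4] = 6; u[5] = 8; u[6] = 3; u[7] = 4; u[8] = 13; u[9] = 2; u[10] = 18; u[11] = 1; u[12] = 9.
Since u[12] = u[1] = 9, the sequence is periodic with period 11.
So u[3370] = u[1 + ((3370-1) mod 11)] = u[4] = 6.

6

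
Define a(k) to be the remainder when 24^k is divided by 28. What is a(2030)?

Listing terms: a(0) = 1, a(1) = 24, a(2) = 16, a(3) = 20, a(4) = 4, a(5) = 12, a(6) = 8, a(7) = 24.
Since a(7) = a(1) = 24, the sequence is eventually periodic: after a pre-period of length 1 it cycles with period 6.
For k ≥ 1, a(k) depends only on (k - 1) mod 6. (2030 - 1) mod 6 = 1, so a(2030) = a(2) = 16.

16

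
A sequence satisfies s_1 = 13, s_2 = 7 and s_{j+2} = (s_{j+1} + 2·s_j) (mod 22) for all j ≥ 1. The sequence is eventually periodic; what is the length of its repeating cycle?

10

Computing terms: s_1 = 13; s_2 = 7; s_3 = 11; s_4 = 3; s_5 = 3; s_6 = 9; s_7 = 15; s_8 = 11; s_9 = 19; s_{10} = 19; s_{11} = 13; s_{12} = 7.
The sequence repeats with period 10.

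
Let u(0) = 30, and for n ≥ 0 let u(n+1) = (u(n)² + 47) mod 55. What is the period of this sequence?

6

Computing terms: u(0) = 30; u(1) = 12; u(2) = 26; u(3) = 8; u(4) = 1; u(5) = 48; u(6) = 41; u(7) = 23; u(8) = 26.
Since u(8) = u(2) = 26, the sequence is eventually periodic: after a pre-period of length 2 it cycles with period 6.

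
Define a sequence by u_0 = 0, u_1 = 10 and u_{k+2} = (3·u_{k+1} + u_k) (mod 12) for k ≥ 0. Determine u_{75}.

Listing terms: u_0 = 0, u_1 = 10, u_2 = 6, u_3 = 4, u_4 = 6, u_5 = 10, u_6 = 0, u_7 = 10.
The sequence repeats with period 6.
(75 - 0) mod 6 = 3, so u_{75} = u_3 = 4.

4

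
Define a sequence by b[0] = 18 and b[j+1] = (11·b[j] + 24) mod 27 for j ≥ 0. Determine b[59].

b[0] = 18, b[1] = 6, b[2] = 9, b[3] = 15, b[4] = 0, b[5] = 24, b[6] = 18.
The sequence repeats with period 6.
So b[59] = b[0 + ((59-0) mod 6)] = b[5] = 24.

24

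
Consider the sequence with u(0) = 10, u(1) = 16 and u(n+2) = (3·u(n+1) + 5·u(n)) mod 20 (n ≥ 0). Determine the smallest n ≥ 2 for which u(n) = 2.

8

Computing terms: u(0) = 10,  u(1) = 16,  u(2) = 18,  u(3) = 14,  u(4) = 12,  u(5) = 6,  u(6) = 18,  u(7) = 4,  u(8) = 2,  u(9) = 6,  u(10) = 8,  u(11) = 14,  u(12) = 2,  u(13) = 16,  u(14) = 18.
Since (u(13), u(14)) = (u(1), u(2)) = (16, 18) (two consecutive terms determine the rest), the sequence is eventually periodic: after a pre-period of length 1 it cycles with period 12.
The value 2 first appears (with n ≥ 2) at u(8).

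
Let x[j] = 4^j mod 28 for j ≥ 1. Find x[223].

x[1] = 4, x[2] = 16, x[3] = 8, x[4] = 4.
Since x[4] = x[1] = 4, the sequence is periodic with period 3.
So x[223] = x[1 + ((223-1) mod 3)] = x[1] = 4.

4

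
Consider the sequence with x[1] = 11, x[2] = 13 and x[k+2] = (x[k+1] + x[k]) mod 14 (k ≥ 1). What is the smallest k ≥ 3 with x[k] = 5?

x[1] = 11,  x[2] = 13,  x[3] = 10,  x[4] = 9,  x[5] = 5,  x[6] = 0,  x[7] = 5,  x[8] = 5,  x[9] = 10,  x[10] = 1,  x[11] = 11,  x[12] = 12,  x[13] = 9,  x[14] = 7,  x[15] = 2,  x[16] = 9,  x[17] = 11,  x[18] = 6,  x[19] = 3,  x[20] = 9,  x[21] = 12,  x[22] = 7,  x[23] = 5,  x[24] = 12,  x[25] = 3,  x[26] = 1,  x[27] = 4,  x[28] = 5,  x[29] = 9,  x[30] = 0,  x[31] = 9,  x[32] = 9,  x[33] = 4,  x[34] = 13,  x[35] = 3,  x[36] = 2,  x[37] = 5,  x[38] = 7,  x[39] = 12,  x[40] = 5,  x[41] = 3,  x[42] = 8,  x[43] = 11,  x[44] = 5,  x[45] = 2,  x[46] = 7,  x[47] = 9,  x[48] = 2,  x[49] = 11,  x[50] = 13.
The sequence repeats with period 48.
The value 5 first appears (with k ≥ 3) at x[5].

5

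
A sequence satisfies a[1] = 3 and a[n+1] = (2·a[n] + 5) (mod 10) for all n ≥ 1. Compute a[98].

We have a[1] = 3, a[2] = 1, a[3] = 7, a[4] = 9, a[5] = 3.
Since a[5] = a[1] = 3, the sequence is periodic with period 4.
So a[98] = a[1 + ((98-1) mod 4)] = a[2] = 1.

1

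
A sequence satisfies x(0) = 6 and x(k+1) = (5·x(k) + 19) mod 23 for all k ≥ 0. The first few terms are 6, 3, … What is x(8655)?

10

We have x(0) = 6; x(1) = 3; x(2) = 11; x(3) = 5; x(4) = 21; x(5) = 9; x(6) = 18; x(7) = 17; x(8) = 12; x(9) = 10; x(10) = 0; x(11) = 19; x(12) = 22; x(13) = 14; x(14) = 20; x(15) = 4; x(16) = 16; x(17) = 7; x(18) = 8; x(19) = 13; x(20) = 15; x(21) = 2; x(22) = 6.
Since x(22) = x(0) = 6, the sequence is periodic with period 22.
(8655 - 0) mod 22 = 9, so x(8655) = x(9) = 10.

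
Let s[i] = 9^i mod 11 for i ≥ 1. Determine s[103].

Computing terms: s[1] = 9, s[2] = 4, s[3] = 3, s[4] = 5, s[5] = 1, s[6] = 9.
The sequence repeats with period 5.
(103 - 1) mod 5 = 2, so s[103] = s[3] = 3.

3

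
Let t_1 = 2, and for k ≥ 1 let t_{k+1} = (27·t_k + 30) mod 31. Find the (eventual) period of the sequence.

t_1 = 2; t_2 = 22; t_3 = 4; t_4 = 14; t_5 = 5; t_6 = 10; t_7 = 21; t_8 = 8; t_9 = 29; t_{10} = 7; t_{11} = 2.
Since t_{11} = t_1 = 2, the sequence is periodic with period 10.

10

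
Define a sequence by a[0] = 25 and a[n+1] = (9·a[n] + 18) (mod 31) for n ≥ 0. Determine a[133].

Listing terms: a[0] = 25, a[1] = 26, a[2] = 4, a[3] = 23, a[4] = 8, a[5] = 28, a[6] = 22, a[7] = 30, a[8] = 9, a[9] = 6, a[10] = 10, a[11] = 15, a[12] = 29, a[13] = 0, a[14] = 18, a[15] = 25.
Since a[15] = a[0] = 25, the sequence is periodic with period 15.
(133 - 0) mod 15 = 13, so a[133] = a[13] = 0.

0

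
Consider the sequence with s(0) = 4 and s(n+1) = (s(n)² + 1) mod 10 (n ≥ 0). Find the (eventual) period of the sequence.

6

Computing terms: s(0) = 4; s(1) = 7; s(2) = 0; s(3) = 1; s(4) = 2; s(5) = 5; s(6) = 6; s(7) = 7.
Since s(7) = s(1) = 7, the sequence is eventually periodic: after a pre-period of length 1 it cycles with period 6.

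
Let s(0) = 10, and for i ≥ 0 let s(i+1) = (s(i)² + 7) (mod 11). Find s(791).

5

Computing terms: s(0) = 10, s(1) = 8, s(2) = 5, s(3) = 10.
The sequence repeats with period 3.
So s(791) = s(0 + ((791-0) mod 3)) = s(2) = 5.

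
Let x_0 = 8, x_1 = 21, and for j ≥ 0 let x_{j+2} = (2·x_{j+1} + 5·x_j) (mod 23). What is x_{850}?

x_0 = 8, x_1 = 21, x_2 = 13, x_3 = 16, x_4 = 5, x_5 = 21, x_6 = 21, x_7 = 9, x_8 = 8, x_9 = 15, x_{10} = 1, x_{11} = 8, x_{12} = 21.
The sequence repeats with period 11.
(850 - 0) mod 11 = 3, so x_{850} = x_3 = 16.

16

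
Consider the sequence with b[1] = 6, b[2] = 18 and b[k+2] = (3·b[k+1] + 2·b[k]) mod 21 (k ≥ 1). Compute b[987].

b[1] = 6; b[2] = 18; b[3] = 3; b[4] = 3; b[5] = 15; b[6] = 9; b[7] = 15; b[8] = 0; b[9] = 9; b[10] = 6; b[11] = 15; b[12] = 15; b[13] = 12; b[14] = 3; b[15] = 12; b[16] = 0; b[17] = 3; b[18] = 9; b[19] = 12; b[20] = 12; b[21] = 18; b[22] = 15; b[23] = 18; b[24] = 0; b[25] = 15; b[26] = 3; b[27] = 18; b[28] = 18; b[29] = 6; b[30] = 12; b[31] = 6; b[32] = 0; b[33] = 12; b[34] = 15; b[35] = 6; b[36] = 6; b[37] = 9; b[38] = 18; b[39] = 9; b[40] = 0; b[41] = 18; b[42] = 12; b[43] = 9; b[44] = 9; b[45] = 3; b[46] = 6; b[47] = 3; b[48] = 0; b[49] = 6; b[50] = 18.
The sequence repeats with period 48.
(987 - 1) mod 48 = 26, so b[987] = b[27] = 18.

18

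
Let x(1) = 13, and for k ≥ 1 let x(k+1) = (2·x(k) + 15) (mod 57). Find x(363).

x(1) = 13; x(2) = 41; x(3) = 40; x(4) = 38; x(5) = 34; x(6) = 26; x(7) = 10; x(8) = 35; x(9) = 28; x(10) = 14; x(11) = 43; x(12) = 44; x(13) = 46; x(14) = 50; x(15) = 1; x(16) = 17; x(17) = 49; x(18) = 56; x(19) = 13.
Since x(19) = x(1) = 13, the sequence is periodic with period 18.
(363 - 1) mod 18 = 2, so x(363) = x(3) = 40.

40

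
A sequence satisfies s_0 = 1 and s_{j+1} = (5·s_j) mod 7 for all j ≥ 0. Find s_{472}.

2

Computing terms: s_0 = 1,  s_1 = 5,  s_2 = 4,  s_3 = 6,  s_4 = 2,  s_5 = 3,  s_6 = 1.
The sequence repeats with period 6.
So s_{472} = s_{0 + ((472-0) mod 6)} = s_4 = 2.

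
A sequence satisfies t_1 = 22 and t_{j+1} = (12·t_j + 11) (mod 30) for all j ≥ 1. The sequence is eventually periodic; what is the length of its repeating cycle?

Computing terms: t_1 = 22, t_2 = 5, t_3 = 11, t_4 = 23, t_5 = 17, t_6 = 5.
Since t_6 = t_2 = 5, the sequence is eventually periodic: after a pre-period of length 1 it cycles with period 4.

4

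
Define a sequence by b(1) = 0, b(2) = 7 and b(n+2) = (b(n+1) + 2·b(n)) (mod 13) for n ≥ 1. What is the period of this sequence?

12

Computing terms: b(1) = 0; b(2) = 7; b(3) = 7; b(4) = 8; b(5) = 9; b(6) = 12; b(7) = 4; b(8) = 2; b(9) = 10; b(10) = 1; b(11) = 8; b(12) = 10; b(13) = 0; b(14) = 7.
Since (b(13), b(14)) = (b(1), b(2)) = (0, 7) (two consecutive terms determine the rest), the sequence is periodic with period 12.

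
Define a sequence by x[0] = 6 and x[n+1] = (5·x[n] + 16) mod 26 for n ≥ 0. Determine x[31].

24

Computing terms: x[0] = 6, x[1] = 20, x[2] = 12, x[3] = 24, x[4] = 6.
The sequence repeats with period 4.
So x[31] = x[0 + ((31-0) mod 4)] = x[3] = 24.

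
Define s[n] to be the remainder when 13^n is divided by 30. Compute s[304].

1

We have s[0] = 1, s[1] = 13, s[2] = 19, s[3] = 7, s[4] = 1.
Since s[4] = s[0] = 1, the sequence is periodic with period 4.
So s[304] = s[0 + ((304-0) mod 4)] = s[0] = 1.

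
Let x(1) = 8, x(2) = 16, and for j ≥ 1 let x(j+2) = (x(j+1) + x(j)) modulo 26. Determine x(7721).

14

We have x(1) = 8; x(2) = 16; x(3) = 24; x(4) = 14; x(5) = 12; x(6) = 0; x(7) = 12; x(8) = 12; x(9) = 24; x(10) = 10; x(11) = 8; x(12) = 18; x(13) = 0; x(14) = 18; x(15) = 18; x(16) = 10; x(17) = 2; x(18) = 12; x(19) = 14; x(20) = 0; x(21) = 14; x(22) = 14; x(23) = 2; x(24) = 16; x(25) = 18; x(26) = 8; x(27) = 0; x(28) = 8; x(29) = 8; x(30) = 16.
The sequence repeats with period 28.
So x(7721) = x(1 + ((7721-1) mod 28)) = x(21) = 14.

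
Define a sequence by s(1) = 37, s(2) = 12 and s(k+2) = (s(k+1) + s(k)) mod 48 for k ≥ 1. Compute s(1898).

12

s(1) = 37,  s(2) = 12,  s(3) = 1,  s(4) = 13,  s(5) = 14,  s(6) = 27,  s(7) = 41,  s(8) = 20,  s(9) = 13,  s(10) = 33,  s(11) = 46,  s(12) = 31,  s(13) = 29,  s(14) = 12,  s(15) = 41,  s(16) = 5,  s(17) = 46,  s(18) = 3,  s(19) = 1,  s(20) = 4,  s(21) = 5,  s(22) = 9,  s(23) = 14,  s(24) = 23,  s(25) = 37,  s(26) = 12.
Since (s(25), s(26)) = (s(1), s(2)) = (37, 12) (two consecutive terms determine the rest), the sequence is periodic with period 24.
(1898 - 1) mod 24 = 1, so s(1898) = s(2) = 12.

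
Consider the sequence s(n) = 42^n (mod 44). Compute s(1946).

We have s(0) = 1, s(1) = 42, s(2) = 4, s(3) = 36, s(4) = 16, s(5) = 12, s(6) = 20, s(7) = 4.
Since s(7) = s(2) = 4, the sequence is eventually periodic: after a pre-period of length 2 it cycles with period 5.
For n ≥ 2, s(n) depends only on (n - 2) mod 5. (1946 - 2) mod 5 = 4, so s(1946) = s(6) = 20.

20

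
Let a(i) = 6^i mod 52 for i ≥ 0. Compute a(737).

28

Computing terms: a(0) = 1; a(1) = 6; a(2) = 36; a(3) = 8; a(4) = 48; a(5) = 28; a(6) = 12; a(7) = 20; a(8) = 16; a(9) = 44; a(10) = 4; a(11) = 24; a(12) = 40; a(13) = 32; a(14) = 36.
Since a(14) = a(2) = 36, the sequence is eventually periodic: after a pre-period of length 2 it cycles with period 12.
For i ≥ 2, a(i) depends only on (i - 2) mod 12. (737 - 2) mod 12 = 3, so a(737) = a(5) = 28.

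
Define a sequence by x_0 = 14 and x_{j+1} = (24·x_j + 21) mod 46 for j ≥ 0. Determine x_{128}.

Listing terms: x_0 = 14; x_1 = 35; x_2 = 33; x_3 = 31; x_4 = 29; x_5 = 27; x_6 = 25; x_7 = 23; x_8 = 21; x_9 = 19; x_{10} = 17; x_{11} = 15; x_{12} = 13; x_{13} = 11; x_{14} = 9; x_{15} = 7; x_{16} = 5; x_{17} = 3; x_{18} = 1; x_{19} = 45; x_{20} = 43; x_{21} = 41; x_{22} = 39; x_{23} = 37; x_{24} = 35.
Since x_{24} = x_1 = 35, the sequence is eventually periodic: after a pre-period of length 1 it cycles with period 23.
For j ≥ 1, x_j depends only on (j - 1) mod 23. (128 - 1) mod 23 = 12, so x_{128} = x_{13} = 11.

11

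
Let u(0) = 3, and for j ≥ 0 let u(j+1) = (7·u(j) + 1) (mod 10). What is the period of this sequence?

u(0) = 3,  u(1) = 2,  u(2) = 5,  u(3) = 6,  u(4) = 3.
The sequence repeats with period 4.

4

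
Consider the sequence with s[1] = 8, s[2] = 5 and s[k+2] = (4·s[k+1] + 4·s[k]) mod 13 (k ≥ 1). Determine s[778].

Listing terms: s[1] = 8, s[2] = 5, s[3] = 0, s[4] = 7, s[5] = 2, s[6] = 10, s[7] = 9, s[8] = 11, s[9] = 2, s[10] = 0, s[11] = 8, s[12] = 6, s[13] = 4, s[14] = 1, s[15] = 7, s[16] = 6, s[17] = 0, s[18] = 11, s[19] = 5, s[20] = 12, s[21] = 3, s[22] = 8, s[23] = 5.
Since (s[22], s[23]) = (s[1], s[2]) = (8, 5) (two consecutive terms determine the rest), the sequence is periodic with period 21.
(778 - 1) mod 21 = 0, so s[778] = s[1] = 8.

8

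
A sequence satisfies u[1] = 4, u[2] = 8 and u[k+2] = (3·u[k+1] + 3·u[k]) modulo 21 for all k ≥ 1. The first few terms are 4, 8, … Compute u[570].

6

Computing terms: u[1] = 4; u[2] = 8; u[3] = 15; u[4] = 6; u[5] = 0; u[6] = 18; u[7] = 12; u[8] = 6; u[9] = 12; u[10] = 12; u[11] = 9; u[12] = 0; u[13] = 6; u[14] = 18; u[15] = 9; u[16] = 18; u[17] = 18; u[18] = 3; u[19] = 0; u[20] = 9; u[21] = 6; u[22] = 3; u[23] = 6; u[24] = 6; u[25] = 15; u[26] = 0; u[27] = 3; u[28] = 9; u[29] = 15; u[30] = 9; u[31] = 9; u[32] = 12; u[33] = 0; u[34] = 15; u[35] = 3; u[36] = 12; u[37] = 3; u[38] = 3; u[39] = 18; u[40] = 0; u[41] = 12; u[42] = 15; u[43] = 18; u[44] = 15; u[45] = 15; u[46] = 6.
Since (u[45], u[46]) = (u[3], u[4]) = (15, 6) (two consecutive terms determine the rest), the sequence is eventually periodic: after a pre-period of length 2 it cycles with period 42.
For k ≥ 3, u[k] depends only on (k - 3) mod 42. (570 - 3) mod 42 = 21, so u[570] = u[24] = 6.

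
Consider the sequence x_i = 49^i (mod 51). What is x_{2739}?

Computing terms: x_1 = 49, x_2 = 4, x_3 = 43, x_4 = 16, x_5 = 19, x_6 = 13, x_7 = 25, x_8 = 1, x_9 = 49.
Since x_9 = x_1 = 49, the sequence is periodic with period 8.
So x_{2739} = x_{1 + ((2739-1) mod 8)} = x_3 = 43.

43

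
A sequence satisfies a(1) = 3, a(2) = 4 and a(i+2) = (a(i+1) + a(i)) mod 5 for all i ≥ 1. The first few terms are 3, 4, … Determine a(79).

2

Computing terms: a(1) = 3; a(2) = 4; a(3) = 2; a(4) = 1; a(5) = 3; a(6) = 4.
The sequence repeats with period 4.
(79 - 1) mod 4 = 2, so a(79) = a(3) = 2.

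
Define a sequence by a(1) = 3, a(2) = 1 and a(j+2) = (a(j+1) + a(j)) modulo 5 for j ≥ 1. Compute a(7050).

We have a(1) = 3,  a(2) = 1,  a(3) = 4,  a(4) = 0,  a(5) = 4,  a(6) = 4,  a(7) = 3,  a(8) = 2,  a(9) = 0,  a(10) = 2,  a(11) = 2,  a(12) = 4,  a(13) = 1,  a(14) = 0,  a(15) = 1,  a(16) = 1,  a(17) = 2,  a(18) = 3,  a(19) = 0,  a(20) = 3,  a(21) = 3,  a(22) = 1.
Since (a(21), a(22)) = (a(1), a(2)) = (3, 1) (two consecutive terms determine the rest), the sequence is periodic with period 20.
So a(7050) = a(1 + ((7050-1) mod 20)) = a(10) = 2.

2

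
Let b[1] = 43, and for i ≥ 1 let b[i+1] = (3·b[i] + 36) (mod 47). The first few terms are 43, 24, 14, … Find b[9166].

Listing terms: b[1] = 43,  b[2] = 24,  b[3] = 14,  b[4] = 31,  b[5] = 35,  b[6] = 0,  b[7] = 36,  b[8] = 3,  b[9] = 45,  b[10] = 30,  b[11] = 32,  b[12] = 38,  b[13] = 9,  b[14] = 16,  b[15] = 37,  b[16] = 6,  b[17] = 7,  b[18] = 10,  b[19] = 19,  b[20] = 46,  b[21] = 33,  b[22] = 41,  b[23] = 18,  b[24] = 43.
Since b[24] = b[1] = 43, the sequence is periodic with period 23.
(9166 - 1) mod 23 = 11, so b[9166] = b[12] = 38.

38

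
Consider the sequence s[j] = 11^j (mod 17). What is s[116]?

Computing terms: s[1] = 11; s[2] = 2; s[3] = 5; s[4] = 4; s[5] = 10; s[6] = 8; s[7] = 3; s[8] = 16; s[9] = 6; s[10] = 15; s[11] = 12; s[12] = 13; s[13] = 7; s[14] = 9; s[15] = 14; s[16] = 1; s[17] = 11.
Since s[17] = s[1] = 11, the sequence is periodic with period 16.
(116 - 1) mod 16 = 3, so s[116] = s[4] = 4.

4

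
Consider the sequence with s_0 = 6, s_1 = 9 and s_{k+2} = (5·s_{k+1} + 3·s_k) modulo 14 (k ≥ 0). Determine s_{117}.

6

Listing terms: s_0 = 6; s_1 = 9; s_2 = 7; s_3 = 6; s_4 = 9.
The sequence repeats with period 3.
So s_{117} = s_{0 + ((117-0) mod 3)} = s_0 = 6.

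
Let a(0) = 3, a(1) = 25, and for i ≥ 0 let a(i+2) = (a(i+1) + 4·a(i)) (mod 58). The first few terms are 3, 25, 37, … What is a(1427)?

41

We have a(0) = 3; a(1) = 25; a(2) = 37; a(3) = 21; a(4) = 53; a(5) = 21; a(6) = 1; a(7) = 27; a(8) = 31; a(9) = 23; a(10) = 31; a(11) = 7; a(12) = 15; a(13) = 43; a(14) = 45; a(15) = 43; a(16) = 49; a(17) = 47; a(18) = 11; a(19) = 25; a(20) = 11; a(21) = 53; a(22) = 39; a(23) = 19; a(24) = 1; a(25) = 19; a(26) = 23; a(27) = 41; a(28) = 17; a(29) = 7; a(30) = 17; a(31) = 45; a(32) = 55; a(33) = 3; a(34) = 49; a(35) = 3; a(36) = 25.
Since (a(35), a(36)) = (a(0), a(1)) = (3, 25) (two consecutive terms determine the rest), the sequence is periodic with period 35.
(1427 - 0) mod 35 = 27, so a(1427) = a(27) = 41.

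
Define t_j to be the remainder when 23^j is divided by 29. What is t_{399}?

1

t_1 = 23; t_2 = 7; t_3 = 16; t_4 = 20; t_5 = 25; t_6 = 24; t_7 = 1; t_8 = 23.
The sequence repeats with period 7.
So t_{399} = t_{1 + ((399-1) mod 7)} = t_7 = 1.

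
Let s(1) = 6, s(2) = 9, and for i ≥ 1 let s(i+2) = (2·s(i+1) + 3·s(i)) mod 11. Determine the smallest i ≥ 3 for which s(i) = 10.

We have s(1) = 6,  s(2) = 9,  s(3) = 3,  s(4) = 0,  s(5) = 9,  s(6) = 7,  s(7) = 8,  s(8) = 4,  s(9) = 10,  s(10) = 10,  s(11) = 6,  s(12) = 9.
The sequence repeats with period 10.
The value 10 first appears (with i ≥ 3) at s(9).

9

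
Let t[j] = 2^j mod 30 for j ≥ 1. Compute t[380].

16

Computing terms: t[1] = 2,  t[2] = 4,  t[3] = 8,  t[4] = 16,  t[5] = 2.
Since t[5] = t[1] = 2, the sequence is periodic with period 4.
(380 - 1) mod 4 = 3, so t[380] = t[4] = 16.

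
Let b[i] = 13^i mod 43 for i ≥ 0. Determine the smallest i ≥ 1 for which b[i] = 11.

We have b[0] = 1,  b[1] = 13,  b[2] = 40,  b[3] = 4,  b[4] = 9,  b[5] = 31,  b[6] = 16,  b[7] = 36,  b[8] = 38,  b[9] = 21,  b[10] = 15,  b[11] = 23,  b[12] = 41,  b[13] = 17,  b[14] = 6,  b[15] = 35,  b[16] = 25,  b[17] = 24,  b[18] = 11,  b[19] = 14,  b[20] = 10,  b[21] = 1.
The sequence repeats with period 21.
The value 11 first appears (with i ≥ 1) at b[18].

18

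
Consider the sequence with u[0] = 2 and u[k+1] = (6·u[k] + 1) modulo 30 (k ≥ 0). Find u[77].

We have u[0] = 2; u[1] = 13; u[2] = 19; u[3] = 25; u[4] = 1; u[5] = 7; u[6] = 13.
Since u[6] = u[1] = 13, the sequence is eventually periodic: after a pre-period of length 1 it cycles with period 5.
For k ≥ 1, u[k] depends only on (k - 1) mod 5. (77 - 1) mod 5 = 1, so u[77] = u[2] = 19.

19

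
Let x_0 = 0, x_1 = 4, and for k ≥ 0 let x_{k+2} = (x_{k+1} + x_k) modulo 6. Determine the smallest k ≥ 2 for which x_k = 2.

3

Listing terms: x_0 = 0, x_1 = 4, x_2 = 4, x_3 = 2, x_4 = 0, x_5 = 2, x_6 = 2, x_7 = 4, x_8 = 0, x_9 = 4.
Since (x_8, x_9) = (x_0, x_1) = (0, 4) (two consecutive terms determine the rest), the sequence is periodic with period 8.
The value 2 first appears (with k ≥ 2) at x_3.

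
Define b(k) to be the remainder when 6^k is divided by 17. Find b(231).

14

Listing terms: b(1) = 6, b(2) = 2, b(3) = 12, b(4) = 4, b(5) = 7, b(6) = 8, b(7) = 14, b(8) = 16, b(9) = 11, b(10) = 15, b(11) = 5, b(12) = 13, b(13) = 10, b(14) = 9, b(15) = 3, b(16) = 1, b(17) = 6.
Since b(17) = b(1) = 6, the sequence is periodic with period 16.
So b(231) = b(1 + ((231-1) mod 16)) = b(7) = 14.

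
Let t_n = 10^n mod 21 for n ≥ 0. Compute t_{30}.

t_0 = 1; t_1 = 10; t_2 = 16; t_3 = 13; t_4 = 4; t_5 = 19; t_6 = 1.
The sequence repeats with period 6.
(30 - 0) mod 6 = 0, so t_{30} = t_0 = 1.

1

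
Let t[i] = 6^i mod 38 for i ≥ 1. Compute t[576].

20

We have t[1] = 6; t[2] = 36; t[3] = 26; t[4] = 4; t[5] = 24; t[6] = 30; t[7] = 28; t[8] = 16; t[9] = 20; t[10] = 6.
The sequence repeats with period 9.
So t[576] = t[1 + ((576-1) mod 9)] = t[9] = 20.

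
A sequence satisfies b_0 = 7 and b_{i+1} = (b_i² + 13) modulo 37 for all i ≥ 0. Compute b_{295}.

20

Computing terms: b_0 = 7; b_1 = 25; b_2 = 9; b_3 = 20; b_4 = 6; b_5 = 12; b_6 = 9.
Since b_6 = b_2 = 9, the sequence is eventually periodic: after a pre-period of length 2 it cycles with period 4.
For i ≥ 2, b_i depends only on (i - 2) mod 4. (295 - 2) mod 4 = 1, so b_{295} = b_3 = 20.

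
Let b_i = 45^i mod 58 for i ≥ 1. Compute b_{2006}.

25

Listing terms: b_1 = 45, b_2 = 53, b_3 = 7, b_4 = 25, b_5 = 23, b_6 = 49, b_7 = 1, b_8 = 45.
The sequence repeats with period 7.
(2006 - 1) mod 7 = 3, so b_{2006} = b_4 = 25.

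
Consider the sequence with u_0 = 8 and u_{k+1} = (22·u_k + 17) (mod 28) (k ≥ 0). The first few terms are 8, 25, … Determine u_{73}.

u_0 = 8; u_1 = 25; u_2 = 7; u_3 = 3; u_4 = 27; u_5 = 23; u_6 = 19; u_7 = 15; u_8 = 11; u_9 = 7.
Since u_9 = u_2 = 7, the sequence is eventually periodic: after a pre-period of length 2 it cycles with period 7.
For k ≥ 2, u_k depends only on (k - 2) mod 7. (73 - 2) mod 7 = 1, so u_{73} = u_3 = 3.

3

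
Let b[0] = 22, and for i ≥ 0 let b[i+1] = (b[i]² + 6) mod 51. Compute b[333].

b[0] = 22, b[1] = 31, b[2] = 49, b[3] = 10, b[4] = 4, b[5] = 22.
Since b[5] = b[0] = 22, the sequence is periodic with period 5.
(333 - 0) mod 5 = 3, so b[333] = b[3] = 10.

10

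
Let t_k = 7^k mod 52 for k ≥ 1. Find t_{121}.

7

We have t_1 = 7; t_2 = 49; t_3 = 31; t_4 = 9; t_5 = 11; t_6 = 25; t_7 = 19; t_8 = 29; t_9 = 47; t_{10} = 17; t_{11} = 15; t_{12} = 1; t_{13} = 7.
The sequence repeats with period 12.
(121 - 1) mod 12 = 0, so t_{121} = t_1 = 7.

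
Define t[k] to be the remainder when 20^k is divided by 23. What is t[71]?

10

Listing terms: t[1] = 20; t[2] = 9; t[3] = 19; t[4] = 12; t[5] = 10; t[6] = 16; t[7] = 21; t[8] = 6; t[9] = 5; t[10] = 8; t[11] = 22; t[12] = 3; t[13] = 14; t[14] = 4; t[15] = 11; t[16] = 13; t[17] = 7; t[18] = 2; t[19] = 17; t[20] = 18; t[21] = 15; t[22] = 1; t[23] = 20.
The sequence repeats with period 22.
(71 - 1) mod 22 = 4, so t[71] = t[5] = 10.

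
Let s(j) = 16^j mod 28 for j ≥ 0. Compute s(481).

16

We have s(0) = 1, s(1) = 16, s(2) = 4, s(3) = 8, s(4) = 16.
Since s(4) = s(1) = 16, the sequence is eventually periodic: after a pre-period of length 1 it cycles with period 3.
For j ≥ 1, s(j) depends only on (j - 1) mod 3. (481 - 1) mod 3 = 0, so s(481) = s(1) = 16.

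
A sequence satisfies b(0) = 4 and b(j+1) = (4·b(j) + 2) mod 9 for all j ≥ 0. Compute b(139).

6

Listing terms: b(0) = 4,  b(1) = 0,  b(2) = 2,  b(3) = 1,  b(4) = 6,  b(5) = 8,  b(6) = 7,  b(7) = 3,  b(8) = 5,  b(9) = 4.
The sequence repeats with period 9.
(139 - 0) mod 9 = 4, so b(139) = b(4) = 6.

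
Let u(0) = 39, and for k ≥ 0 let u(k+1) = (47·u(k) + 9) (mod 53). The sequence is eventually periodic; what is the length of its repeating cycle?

13

We have u(0) = 39,  u(1) = 40,  u(2) = 34,  u(3) = 17,  u(4) = 13,  u(5) = 37,  u(6) = 52,  u(7) = 15,  u(8) = 25,  u(9) = 18,  u(10) = 7,  u(11) = 20,  u(12) = 48,  u(13) = 39.
The sequence repeats with period 13.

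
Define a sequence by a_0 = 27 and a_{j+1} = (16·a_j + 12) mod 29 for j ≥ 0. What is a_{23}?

Computing terms: a_0 = 27,  a_1 = 9,  a_2 = 11,  a_3 = 14,  a_4 = 4,  a_5 = 18,  a_6 = 10,  a_7 = 27.
The sequence repeats with period 7.
So a_{23} = a_{0 + ((23-0) mod 7)} = a_2 = 11.

11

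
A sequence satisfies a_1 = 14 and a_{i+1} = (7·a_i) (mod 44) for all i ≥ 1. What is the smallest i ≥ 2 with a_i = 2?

a_1 = 14, a_2 = 10, a_3 = 26, a_4 = 6, a_5 = 42, a_6 = 30, a_7 = 34, a_8 = 18, a_9 = 38, a_{10} = 2, a_{11} = 14.
Since a_{11} = a_1 = 14, the sequence is periodic with period 10.
The value 2 first appears (with i ≥ 2) at a_{10}.

10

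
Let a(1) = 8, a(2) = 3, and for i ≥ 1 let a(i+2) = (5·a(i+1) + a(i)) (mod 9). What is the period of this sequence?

8

Computing terms: a(1) = 8,  a(2) = 3,  a(3) = 5,  a(4) = 1,  a(5) = 1,  a(6) = 6,  a(7) = 4,  a(8) = 8,  a(9) = 8,  a(10) = 3.
Since (a(9), a(10)) = (a(1), a(2)) = (8, 3) (two consecutive terms determine the rest), the sequence is periodic with period 8.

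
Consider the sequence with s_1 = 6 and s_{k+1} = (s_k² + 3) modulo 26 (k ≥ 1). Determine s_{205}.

Computing terms: s_1 = 6,  s_2 = 13,  s_3 = 16,  s_4 = 25,  s_5 = 4,  s_6 = 19,  s_7 = 0,  s_8 = 3,  s_9 = 12,  s_{10} = 17,  s_{11} = 6.
The sequence repeats with period 10.
So s_{205} = s_{1 + ((205-1) mod 10)} = s_5 = 4.

4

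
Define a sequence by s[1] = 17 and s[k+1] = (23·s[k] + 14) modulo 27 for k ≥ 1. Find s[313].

s[1] = 17,  s[2] = 0,  s[3] = 14,  s[4] = 12,  s[5] = 20,  s[6] = 15,  s[7] = 8,  s[8] = 9,  s[9] = 5,  s[10] = 21,  s[11] = 11,  s[12] = 24,  s[13] = 26,  s[14] = 18,  s[15] = 23,  s[16] = 3,  s[17] = 2,  s[18] = 6,  s[19] = 17.
Since s[19] = s[1] = 17, the sequence is periodic with period 18.
(313 - 1) mod 18 = 6, so s[313] = s[7] = 8.

8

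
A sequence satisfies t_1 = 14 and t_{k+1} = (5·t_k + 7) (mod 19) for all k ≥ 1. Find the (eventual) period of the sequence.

We have t_1 = 14; t_2 = 1; t_3 = 12; t_4 = 10; t_5 = 0; t_6 = 7; t_7 = 4; t_8 = 8; t_9 = 9; t_{10} = 14.
The sequence repeats with period 9.

9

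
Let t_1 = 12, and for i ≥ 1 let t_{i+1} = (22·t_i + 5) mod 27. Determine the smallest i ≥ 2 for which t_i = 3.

10

Listing terms: t_1 = 12,  t_2 = 26,  t_3 = 10,  t_4 = 9,  t_5 = 14,  t_6 = 16,  t_7 = 6,  t_8 = 2,  t_9 = 22,  t_{10} = 3,  t_{11} = 17,  t_{12} = 1,  t_{13} = 0,  t_{14} = 5,  t_{15} = 7,  t_{16} = 24,  t_{17} = 20,  t_{18} = 13,  t_{19} = 21,  t_{20} = 8,  t_{21} = 19,  t_{22} = 18,  t_{23} = 23,  t_{24} = 25,  t_{25} = 15,  t_{26} = 11,  t_{27} = 4,  t_{28} = 12.
The sequence repeats with period 27.
The value 3 first appears (with i ≥ 2) at t_{10}.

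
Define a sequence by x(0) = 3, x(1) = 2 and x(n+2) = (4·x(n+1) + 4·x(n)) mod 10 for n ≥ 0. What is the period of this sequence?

3

Listing terms: x(0) = 3, x(1) = 2, x(2) = 0, x(3) = 8, x(4) = 2, x(5) = 0.
Since (x(4), x(5)) = (x(1), x(2)) = (2, 0) (two consecutive terms determine the rest), the sequence is eventually periodic: after a pre-period of length 1 it cycles with period 3.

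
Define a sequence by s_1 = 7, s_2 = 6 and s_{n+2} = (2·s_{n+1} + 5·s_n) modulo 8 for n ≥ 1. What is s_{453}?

Computing terms: s_1 = 7; s_2 = 6; s_3 = 7; s_4 = 4; s_5 = 3; s_6 = 2; s_7 = 3; s_8 = 0; s_9 = 7; s_{10} = 6.
Since (s_9, s_{10}) = (s_1, s_2) = (7, 6) (two consecutive terms determine the rest), the sequence is periodic with period 8.
So s_{453} = s_{1 + ((453-1) mod 8)} = s_5 = 3.

3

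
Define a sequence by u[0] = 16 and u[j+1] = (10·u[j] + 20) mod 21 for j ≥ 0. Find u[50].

14

Listing terms: u[0] = 16, u[1] = 12, u[2] = 14, u[3] = 13, u[4] = 3, u[5] = 8, u[6] = 16.
The sequence repeats with period 6.
(50 - 0) mod 6 = 2, so u[50] = u[2] = 14.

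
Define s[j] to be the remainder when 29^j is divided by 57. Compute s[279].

56

We have s[1] = 29,  s[2] = 43,  s[3] = 50,  s[4] = 25,  s[5] = 41,  s[6] = 49,  s[7] = 53,  s[8] = 55,  s[9] = 56,  s[10] = 28,  s[11] = 14,  s[12] = 7,  s[13] = 32,  s[14] = 16,  s[15] = 8,  s[16] = 4,  s[17] = 2,  s[18] = 1,  s[19] = 29.
The sequence repeats with period 18.
(279 - 1) mod 18 = 8, so s[279] = s[9] = 56.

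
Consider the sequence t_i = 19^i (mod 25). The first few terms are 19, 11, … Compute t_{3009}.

4

We have t_1 = 19, t_2 = 11, t_3 = 9, t_4 = 21, t_5 = 24, t_6 = 6, t_7 = 14, t_8 = 16, t_9 = 4, t_{10} = 1, t_{11} = 19.
Since t_{11} = t_1 = 19, the sequence is periodic with period 10.
So t_{3009} = t_{1 + ((3009-1) mod 10)} = t_9 = 4.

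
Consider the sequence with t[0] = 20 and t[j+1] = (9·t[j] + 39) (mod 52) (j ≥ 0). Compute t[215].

21

Listing terms: t[0] = 20, t[1] = 11, t[2] = 34, t[3] = 33, t[4] = 24, t[5] = 47, t[6] = 46, t[7] = 37, t[8] = 8, t[9] = 7, t[10] = 50, t[11] = 21, t[12] = 20.
Since t[12] = t[0] = 20, the sequence is periodic with period 12.
So t[215] = t[0 + ((215-0) mod 12)] = t[11] = 21.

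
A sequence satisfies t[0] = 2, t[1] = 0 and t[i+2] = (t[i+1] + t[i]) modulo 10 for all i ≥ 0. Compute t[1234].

6

Listing terms: t[0] = 2, t[1] = 0, t[2] = 2, t[3] = 2, t[4] = 4, t[5] = 6, t[6] = 0, t[7] = 6, t[8] = 6, t[9] = 2, t[10] = 8, t[11] = 0, t[12] = 8, t[13] = 8, t[14] = 6, t[15] = 4, t[16] = 0, t[17] = 4, t[18] = 4, t[19] = 8, t[20] = 2, t[21] = 0.
Since (t[20], t[21]) = (t[0], t[1]) = (2, 0) (two consecutive terms determine the rest), the sequence is periodic with period 20.
So t[1234] = t[0 + ((1234-0) mod 20)] = t[14] = 6.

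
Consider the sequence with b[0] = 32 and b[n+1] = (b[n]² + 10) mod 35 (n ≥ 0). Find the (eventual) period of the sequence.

3

b[0] = 32,  b[1] = 19,  b[2] = 21,  b[3] = 31,  b[4] = 26,  b[5] = 21.
Since b[5] = b[2] = 21, the sequence is eventually periodic: after a pre-period of length 2 it cycles with period 3.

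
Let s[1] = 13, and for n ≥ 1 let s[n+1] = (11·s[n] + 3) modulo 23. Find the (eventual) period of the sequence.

Computing terms: s[1] = 13, s[2] = 8, s[3] = 22, s[4] = 15, s[5] = 7, s[6] = 11, s[7] = 9, s[8] = 10, s[9] = 21, s[10] = 4, s[11] = 1, s[12] = 14, s[13] = 19, s[14] = 5, s[15] = 12, s[16] = 20, s[17] = 16, s[18] = 18, s[19] = 17, s[20] = 6, s[21] = 0, s[22] = 3, s[23] = 13.
The sequence repeats with period 22.

22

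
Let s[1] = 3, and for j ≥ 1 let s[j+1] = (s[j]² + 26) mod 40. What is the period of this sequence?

Computing terms: s[1] = 3; s[2] = 35; s[3] = 11; s[4] = 27; s[5] = 35.
Since s[5] = s[2] = 35, the sequence is eventually periodic: after a pre-period of length 1 it cycles with period 3.

3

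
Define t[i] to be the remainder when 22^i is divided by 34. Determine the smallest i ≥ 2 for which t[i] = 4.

12

Listing terms: t[1] = 22,  t[2] = 8,  t[3] = 6,  t[4] = 30,  t[5] = 14,  t[6] = 2,  t[7] = 10,  t[8] = 16,  t[9] = 12,  t[10] = 26,  t[11] = 28,  t[12] = 4,  t[13] = 20,  t[14] = 32,  t[15] = 24,  t[16] = 18,  t[17] = 22.
Since t[17] = t[1] = 22, the sequence is periodic with period 16.
The value 4 first appears (with i ≥ 2) at t[12].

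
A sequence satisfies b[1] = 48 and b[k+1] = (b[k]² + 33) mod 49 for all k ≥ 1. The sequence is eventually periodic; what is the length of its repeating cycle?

6

Listing terms: b[1] = 48; b[2] = 34; b[3] = 13; b[4] = 6; b[5] = 20; b[6] = 41; b[7] = 48.
Since b[7] = b[1] = 48, the sequence is periodic with period 6.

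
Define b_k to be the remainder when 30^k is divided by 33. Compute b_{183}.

6

b_1 = 30,  b_2 = 9,  b_3 = 6,  b_4 = 15,  b_5 = 21,  b_6 = 3,  b_7 = 24,  b_8 = 27,  b_9 = 18,  b_{10} = 12,  b_{11} = 30.
The sequence repeats with period 10.
(183 - 1) mod 10 = 2, so b_{183} = b_3 = 6.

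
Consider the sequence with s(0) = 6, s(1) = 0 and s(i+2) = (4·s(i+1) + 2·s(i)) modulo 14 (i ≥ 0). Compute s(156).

2

Listing terms: s(0) = 6,  s(1) = 0,  s(2) = 12,  s(3) = 6,  s(4) = 6,  s(5) = 8,  s(6) = 2,  s(7) = 10,  s(8) = 2,  s(9) = 0,  s(10) = 4,  s(11) = 2,  s(12) = 2,  s(13) = 12,  s(14) = 10,  s(15) = 8,  s(16) = 10,  s(17) = 0,  s(18) = 6,  s(19) = 10,  s(20) = 10,  s(21) = 4,  s(22) = 8,  s(23) = 12,  s(24) = 8,  s(25) = 0,  s(26) = 2,  s(27) = 8,  s(28) = 8,  s(29) = 6,  s(30) = 12,  s(31) = 4,  s(32) = 12,  s(33) = 0,  s(34) = 10,  s(35) = 12,  s(36) = 12,  s(37) = 2,  s(38) = 4,  s(39) = 6,  s(40) = 4,  s(41) = 0,  s(42) = 8,  s(43) = 4,  s(44) = 4,  s(45) = 10,  s(46) = 6,  s(47) = 2,  s(48) = 6,  s(49) = 0.
The sequence repeats with period 48.
So s(156) = s(0 + ((156-0) mod 48)) = s(12) = 2.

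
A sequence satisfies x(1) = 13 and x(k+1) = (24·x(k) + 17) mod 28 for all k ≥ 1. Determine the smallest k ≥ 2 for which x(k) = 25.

Listing terms: x(1) = 13; x(2) = 21; x(3) = 17; x(4) = 5; x(5) = 25; x(6) = 1; x(7) = 13.
Since x(7) = x(1) = 13, the sequence is periodic with period 6.
The value 25 first appears (with k ≥ 2) at x(5).

5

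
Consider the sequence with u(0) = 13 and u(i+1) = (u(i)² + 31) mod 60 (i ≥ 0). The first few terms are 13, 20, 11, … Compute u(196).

Computing terms: u(0) = 13, u(1) = 20, u(2) = 11, u(3) = 32, u(4) = 35, u(5) = 56, u(6) = 47, u(7) = 20.
Since u(7) = u(1) = 20, the sequence is eventually periodic: after a pre-period of length 1 it cycles with period 6.
For i ≥ 1, u(i) depends only on (i - 1) mod 6. (196 - 1) mod 6 = 3, so u(196) = u(4) = 35.

35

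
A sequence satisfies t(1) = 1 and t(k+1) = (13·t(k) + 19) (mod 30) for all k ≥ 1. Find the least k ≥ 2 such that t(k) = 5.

Listing terms: t(1) = 1,  t(2) = 2,  t(3) = 15,  t(4) = 4,  t(5) = 11,  t(6) = 12,  t(7) = 25,  t(8) = 14,  t(9) = 21,  t(10) = 22,  t(11) = 5,  t(12) = 24,  t(13) = 1.
Since t(13) = t(1) = 1, the sequence is periodic with period 12.
The value 5 first appears (with k ≥ 2) at t(11).

11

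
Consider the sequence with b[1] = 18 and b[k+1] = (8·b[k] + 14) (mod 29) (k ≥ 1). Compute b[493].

Computing terms: b[1] = 18; b[2] = 13; b[3] = 2; b[4] = 1; b[5] = 22; b[6] = 16; b[7] = 26; b[8] = 19; b[9] = 21; b[10] = 8; b[11] = 20; b[12] = 0; b[13] = 14; b[14] = 10; b[15] = 7; b[16] = 12; b[17] = 23; b[18] = 24; b[19] = 3; b[20] = 9; b[21] = 28; b[22] = 6; b[23] = 4; b[24] = 17; b[25] = 5; b[26] = 25; b[27] = 11; b[28] = 15; b[29] = 18.
Since b[29] = b[1] = 18, the sequence is periodic with period 28.
So b[493] = b[1 + ((493-1) mod 28)] = b[17] = 23.

23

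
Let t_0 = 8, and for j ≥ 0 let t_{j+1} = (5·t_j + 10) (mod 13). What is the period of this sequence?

t_0 = 8,  t_1 = 11,  t_2 = 0,  t_3 = 10,  t_4 = 8.
The sequence repeats with period 4.

4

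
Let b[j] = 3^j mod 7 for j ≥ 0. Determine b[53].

Computing terms: b[0] = 1,  b[1] = 3,  b[2] = 2,  b[3] = 6,  b[4] = 4,  b[5] = 5,  b[6] = 1.
Since b[6] = b[0] = 1, the sequence is periodic with period 6.
(53 - 0) mod 6 = 5, so b[53] = b[5] = 5.

5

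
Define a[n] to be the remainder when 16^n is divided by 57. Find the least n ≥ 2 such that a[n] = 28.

2

Computing terms: a[1] = 16, a[2] = 28, a[3] = 49, a[4] = 43, a[5] = 4, a[6] = 7, a[7] = 55, a[8] = 25, a[9] = 1, a[10] = 16.
Since a[10] = a[1] = 16, the sequence is periodic with period 9.
The value 28 first appears (with n ≥ 2) at a[2].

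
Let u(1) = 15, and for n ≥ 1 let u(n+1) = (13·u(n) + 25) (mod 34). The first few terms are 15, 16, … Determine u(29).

u(1) = 15; u(2) = 16; u(3) = 29; u(4) = 28; u(5) = 15.
The sequence repeats with period 4.
So u(29) = u(1 + ((29-1) mod 4)) = u(1) = 15.

15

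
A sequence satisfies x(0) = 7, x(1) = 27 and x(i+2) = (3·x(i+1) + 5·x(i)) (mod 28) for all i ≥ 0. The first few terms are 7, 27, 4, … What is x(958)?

We have x(0) = 7, x(1) = 27, x(2) = 4, x(3) = 7, x(4) = 13, x(5) = 18, x(6) = 7, x(7) = 27.
The sequence repeats with period 6.
(958 - 0) mod 6 = 4, so x(958) = x(4) = 13.

13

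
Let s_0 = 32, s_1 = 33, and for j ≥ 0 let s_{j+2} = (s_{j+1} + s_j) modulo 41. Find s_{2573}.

Listing terms: s_0 = 32, s_1 = 33, s_2 = 24, s_3 = 16, s_4 = 40, s_5 = 15, s_6 = 14, s_7 = 29, s_8 = 2, s_9 = 31, s_{10} = 33, s_{11} = 23, s_{12} = 15, s_{13} = 38, s_{14} = 12, s_{15} = 9, s_{16} = 21, s_{17} = 30, s_{18} = 10, s_{19} = 40, s_{20} = 9, s_{21} = 8, s_{22} = 17, s_{23} = 25, s_{24} = 1, s_{25} = 26, s_{26} = 27, s_{27} = 12, s_{28} = 39, s_{29} = 10, s_{30} = 8, s_{31} = 18, s_{32} = 26, s_{33} = 3, s_{34} = 29, s_{35} = 32, s_{36} = 20, s_{37} = 11, s_{38} = 31, s_{39} = 1, s_{40} = 32, s_{41} = 33.
The sequence repeats with period 40.
So s_{2573} = s_{0 + ((2573-0) mod 40)} = s_{13} = 38.

38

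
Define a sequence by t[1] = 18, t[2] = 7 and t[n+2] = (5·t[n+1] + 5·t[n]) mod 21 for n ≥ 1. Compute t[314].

7

We have t[1] = 18; t[2] = 7; t[3] = 20; t[4] = 9; t[5] = 19; t[6] = 14; t[7] = 18; t[8] = 13; t[9] = 8; t[10] = 0; t[11] = 19; t[12] = 11; t[13] = 3; t[14] = 7; t[15] = 8; t[16] = 12; t[17] = 16; t[18] = 14; t[19] = 3; t[20] = 1; t[21] = 20; t[22] = 0; t[23] = 16; t[24] = 17; t[25] = 18; t[26] = 7.
Since (t[25], t[26]) = (t[1], t[2]) = (18, 7) (two consecutive terms determine the rest), the sequence is periodic with period 24.
(314 - 1) mod 24 = 1, so t[314] = t[2] = 7.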